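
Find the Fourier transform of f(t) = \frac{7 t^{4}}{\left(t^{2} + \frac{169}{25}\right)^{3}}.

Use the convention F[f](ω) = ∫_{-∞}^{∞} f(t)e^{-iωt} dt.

F(ω) = \frac{7 \pi \left(169 \omega^{2} - 325 \left|{\omega}\right| + 75\right) e^{- \frac{13 \left|{\omega}\right|}{5}}}{520}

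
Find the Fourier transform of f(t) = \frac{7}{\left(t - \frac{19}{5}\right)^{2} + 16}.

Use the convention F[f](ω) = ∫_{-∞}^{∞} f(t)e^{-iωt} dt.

F(ω) = \frac{7 \pi e^{- \frac{19 i \omega}{5} - 4 \left|{\omega}\right|}}{4}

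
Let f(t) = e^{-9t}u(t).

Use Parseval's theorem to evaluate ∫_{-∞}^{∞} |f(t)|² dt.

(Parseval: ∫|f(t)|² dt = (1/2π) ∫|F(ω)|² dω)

∫|f(t)|² dt = \frac{1}{18}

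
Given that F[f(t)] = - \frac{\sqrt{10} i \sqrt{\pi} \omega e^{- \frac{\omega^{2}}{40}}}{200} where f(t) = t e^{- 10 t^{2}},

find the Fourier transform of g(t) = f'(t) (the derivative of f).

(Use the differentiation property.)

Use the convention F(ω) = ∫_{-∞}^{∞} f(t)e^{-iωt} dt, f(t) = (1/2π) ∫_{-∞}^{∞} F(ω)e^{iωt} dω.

F[g](ω) = \frac{\sqrt{10} \sqrt{\pi} \omega^{2} e^{- \frac{\omega^{2}}{40}}}{200}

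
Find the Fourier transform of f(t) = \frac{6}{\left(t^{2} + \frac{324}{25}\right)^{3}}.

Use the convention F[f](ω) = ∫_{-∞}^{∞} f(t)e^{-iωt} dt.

F(ω) = \frac{125 \pi \left(108 \omega^{2} + 90 \left|{\omega}\right| + 25\right) e^{- \frac{18 \left|{\omega}\right|}{5}}}{839808}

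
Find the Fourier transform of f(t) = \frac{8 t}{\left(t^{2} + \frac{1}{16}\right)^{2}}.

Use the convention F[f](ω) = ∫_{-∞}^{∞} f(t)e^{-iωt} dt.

F(ω) = - 16 i \pi \omega e^{- \frac{\left|{\omega}\right|}{4}}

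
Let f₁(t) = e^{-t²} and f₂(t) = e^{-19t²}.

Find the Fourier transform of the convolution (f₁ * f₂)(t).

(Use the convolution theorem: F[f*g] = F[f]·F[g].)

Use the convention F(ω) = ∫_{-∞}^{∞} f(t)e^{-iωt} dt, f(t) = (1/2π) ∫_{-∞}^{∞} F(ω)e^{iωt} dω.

F[f₁*f₂](ω) = \frac{\sqrt{19} \pi e^{- \frac{5 \omega^{2}}{19}}}{19}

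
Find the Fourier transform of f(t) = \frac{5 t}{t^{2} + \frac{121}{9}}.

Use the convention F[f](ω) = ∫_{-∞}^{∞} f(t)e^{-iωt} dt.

F(ω) = - 5 i \pi e^{- \frac{11 \left|{\omega}\right|}{3}} \operatorname{sign}{\left(\omega \right)}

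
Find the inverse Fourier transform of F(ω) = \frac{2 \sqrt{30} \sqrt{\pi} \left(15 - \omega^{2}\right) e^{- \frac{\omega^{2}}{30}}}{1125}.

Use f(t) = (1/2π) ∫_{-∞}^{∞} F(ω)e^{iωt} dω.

f(t) = 6 t^{2} e^{- \frac{15 t^{2}}{2}}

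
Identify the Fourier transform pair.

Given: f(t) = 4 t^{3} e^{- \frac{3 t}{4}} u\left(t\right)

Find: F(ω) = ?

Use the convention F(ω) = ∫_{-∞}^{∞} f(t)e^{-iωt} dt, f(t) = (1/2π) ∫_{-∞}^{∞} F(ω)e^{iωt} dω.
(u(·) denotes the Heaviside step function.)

F(ω) = \frac{6144}{\left(4 i \omega + 3\right)^{4}}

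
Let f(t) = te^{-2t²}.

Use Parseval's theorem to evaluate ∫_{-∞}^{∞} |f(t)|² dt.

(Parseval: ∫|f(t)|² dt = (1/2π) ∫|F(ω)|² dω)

∫|f(t)|² dt = \frac{\sqrt{\pi}}{16}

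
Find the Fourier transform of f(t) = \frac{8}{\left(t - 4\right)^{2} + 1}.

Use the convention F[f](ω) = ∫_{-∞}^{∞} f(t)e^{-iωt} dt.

F(ω) = 8 \pi e^{- 4 i \omega - \left|{\omega}\right|}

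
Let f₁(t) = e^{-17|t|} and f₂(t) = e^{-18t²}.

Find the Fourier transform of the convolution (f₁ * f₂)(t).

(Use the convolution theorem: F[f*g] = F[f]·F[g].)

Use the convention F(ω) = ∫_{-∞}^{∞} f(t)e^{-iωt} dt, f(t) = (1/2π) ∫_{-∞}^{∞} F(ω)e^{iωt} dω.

F[f₁*f₂](ω) = \frac{17 \sqrt{2} \sqrt{\pi} e^{- \frac{\omega^{2}}{72}}}{3 \left(\omega^{2} + 289\right)}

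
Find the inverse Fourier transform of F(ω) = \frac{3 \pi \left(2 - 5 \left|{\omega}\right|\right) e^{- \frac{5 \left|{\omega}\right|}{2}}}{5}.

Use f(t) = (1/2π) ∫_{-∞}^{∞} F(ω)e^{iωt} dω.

f(t) = \frac{6 t^{2}}{\left(t^{2} + \frac{25}{4}\right)^{2}}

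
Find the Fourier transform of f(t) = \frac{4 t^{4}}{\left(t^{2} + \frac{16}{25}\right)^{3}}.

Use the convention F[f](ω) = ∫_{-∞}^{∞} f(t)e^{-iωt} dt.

F(ω) = \frac{\pi \left(16 \omega^{2} - 100 \left|{\omega}\right| + 75\right) e^{- \frac{4 \left|{\omega}\right|}{5}}}{40}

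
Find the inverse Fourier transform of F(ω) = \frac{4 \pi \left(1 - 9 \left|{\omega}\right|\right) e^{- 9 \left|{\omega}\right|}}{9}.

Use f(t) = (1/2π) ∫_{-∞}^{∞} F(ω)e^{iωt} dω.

f(t) = \frac{8 t^{2}}{\left(t^{2} + 81\right)^{2}}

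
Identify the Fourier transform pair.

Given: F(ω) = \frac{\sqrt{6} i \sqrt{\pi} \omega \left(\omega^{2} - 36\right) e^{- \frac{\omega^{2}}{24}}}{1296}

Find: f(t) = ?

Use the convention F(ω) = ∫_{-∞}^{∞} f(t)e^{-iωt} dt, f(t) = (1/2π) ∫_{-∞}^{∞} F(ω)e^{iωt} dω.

f(t) = 8 t^{3} e^{- 6 t^{2}}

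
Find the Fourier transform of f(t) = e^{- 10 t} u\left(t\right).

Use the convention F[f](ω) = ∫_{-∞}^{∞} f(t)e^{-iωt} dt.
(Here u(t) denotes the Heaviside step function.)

F(ω) = \frac{1}{i \omega + 10}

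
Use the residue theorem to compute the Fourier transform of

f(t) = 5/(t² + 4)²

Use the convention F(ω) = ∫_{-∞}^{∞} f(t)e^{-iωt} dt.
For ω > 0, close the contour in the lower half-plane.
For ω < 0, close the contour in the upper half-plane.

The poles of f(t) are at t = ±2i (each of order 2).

Let g(z) = f(z)e^{-iωz}; for large |z| the factor e^{-iωz} decays in the lower half-plane when ω > 0 and in the upper half-plane when ω < 0.

Case ω > 0 (lower half-plane, clockwise contour ⇒ F(ω) = -2πi·ΣRes):
  Res_{z = - 2 i} g(z) = \frac{5 i \left(2 \omega + 1\right) e^{- 2 \omega}}{32} (pole of order 2)
  F(ω) = -2πi·ΣRes = \frac{5 \pi \left(2 \omega + 1\right) e^{- 2 \omega}}{16}

Case ω < 0 (upper half-plane, counterclockwise contour ⇒ F(ω) = +2πi·ΣRes):
  Res_{z = 2 i} g(z) = \frac{5 i \left(2 \omega - 1\right) e^{2 \omega}}{32} (pole of order 2)
  F(ω) = 2πi·ΣRes = \frac{5 \pi \left(1 - 2 \omega\right) e^{2 \omega}}{16}

Both cases combine into a single formula in |ω|:

F(ω) = \frac{5 \pi \left(2 \left|{\omega}\right| + 1\right) e^{- 2 \left|{\omega}\right|}}{16}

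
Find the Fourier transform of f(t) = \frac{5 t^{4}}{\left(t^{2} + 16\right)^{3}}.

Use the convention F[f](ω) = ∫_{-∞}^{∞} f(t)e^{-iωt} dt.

F(ω) = \frac{5 \pi \left(16 \omega^{2} - 20 \left|{\omega}\right| + 3\right) e^{- 4 \left|{\omega}\right|}}{32}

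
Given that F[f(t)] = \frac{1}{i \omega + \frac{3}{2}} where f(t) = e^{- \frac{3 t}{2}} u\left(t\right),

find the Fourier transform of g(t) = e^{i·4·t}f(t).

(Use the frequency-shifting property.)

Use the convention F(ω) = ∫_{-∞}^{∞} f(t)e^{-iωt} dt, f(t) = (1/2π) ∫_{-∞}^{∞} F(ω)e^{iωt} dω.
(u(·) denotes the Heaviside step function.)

F[g](ω) = \frac{2}{2 i \left(\omega - 4\right) + 3}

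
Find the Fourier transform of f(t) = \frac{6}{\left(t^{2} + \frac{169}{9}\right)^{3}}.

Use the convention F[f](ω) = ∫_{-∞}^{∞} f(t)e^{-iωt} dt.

F(ω) = \frac{81 \pi \left(169 \omega^{2} + 117 \left|{\omega}\right| + 27\right) e^{- \frac{13 \left|{\omega}\right|}{3}}}{1485172}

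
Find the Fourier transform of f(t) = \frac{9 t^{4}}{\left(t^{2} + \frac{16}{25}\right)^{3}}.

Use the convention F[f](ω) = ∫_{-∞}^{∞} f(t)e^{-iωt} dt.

F(ω) = \frac{9 \pi \left(16 \omega^{2} - 100 \left|{\omega}\right| + 75\right) e^{- \frac{4 \left|{\omega}\right|}{5}}}{160}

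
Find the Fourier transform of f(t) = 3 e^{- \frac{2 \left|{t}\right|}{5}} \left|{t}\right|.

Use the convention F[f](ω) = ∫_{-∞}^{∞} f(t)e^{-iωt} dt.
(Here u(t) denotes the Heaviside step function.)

F(ω) = \frac{150 \left(4 - 25 \omega^{2}\right)}{\left(25 \omega^{2} + 4\right)^{2}}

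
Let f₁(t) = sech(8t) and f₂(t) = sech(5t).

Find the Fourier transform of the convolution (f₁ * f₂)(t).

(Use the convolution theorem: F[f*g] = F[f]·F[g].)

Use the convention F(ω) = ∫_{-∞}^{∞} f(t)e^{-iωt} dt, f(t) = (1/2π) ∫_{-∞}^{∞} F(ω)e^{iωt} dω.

F[f₁*f₂](ω) = \frac{\pi^{2}}{40 \cosh{\left(\frac{\pi \omega}{16} \right)} \cosh{\left(\frac{\pi \omega}{10} \right)}}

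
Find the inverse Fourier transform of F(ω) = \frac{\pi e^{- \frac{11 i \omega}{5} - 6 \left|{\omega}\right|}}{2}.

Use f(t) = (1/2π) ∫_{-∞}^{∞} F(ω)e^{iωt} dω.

f(t) = \frac{3}{\left(t - \frac{11}{5}\right)^{2} + 36}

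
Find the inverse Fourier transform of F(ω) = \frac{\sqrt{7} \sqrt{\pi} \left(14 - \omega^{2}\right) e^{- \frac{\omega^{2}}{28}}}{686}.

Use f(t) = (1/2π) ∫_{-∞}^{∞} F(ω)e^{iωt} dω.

f(t) = 2 t^{2} e^{- 7 t^{2}}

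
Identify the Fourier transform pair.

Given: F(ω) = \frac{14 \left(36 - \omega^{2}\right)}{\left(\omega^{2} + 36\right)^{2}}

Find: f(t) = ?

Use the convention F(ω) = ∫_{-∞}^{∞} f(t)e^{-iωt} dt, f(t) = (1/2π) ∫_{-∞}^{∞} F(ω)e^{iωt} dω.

f(t) = 7 e^{- 6 \left|{t}\right|} \left|{t}\right|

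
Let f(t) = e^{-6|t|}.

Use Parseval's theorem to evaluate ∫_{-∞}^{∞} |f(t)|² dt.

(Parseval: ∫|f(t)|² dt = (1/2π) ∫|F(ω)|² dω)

∫|f(t)|² dt = \frac{1}{6}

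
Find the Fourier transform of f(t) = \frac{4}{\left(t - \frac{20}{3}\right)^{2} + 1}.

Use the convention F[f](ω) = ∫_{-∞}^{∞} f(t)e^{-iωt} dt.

F(ω) = 4 \pi e^{- \frac{20 i \omega}{3} - \left|{\omega}\right|}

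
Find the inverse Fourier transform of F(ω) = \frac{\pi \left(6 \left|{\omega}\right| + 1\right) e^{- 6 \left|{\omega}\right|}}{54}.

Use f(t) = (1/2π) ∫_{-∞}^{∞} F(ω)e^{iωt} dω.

f(t) = \frac{8}{\left(t^{2} + 36\right)^{2}}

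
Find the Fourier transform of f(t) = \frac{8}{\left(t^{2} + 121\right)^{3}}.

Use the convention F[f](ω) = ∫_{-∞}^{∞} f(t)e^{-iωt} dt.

F(ω) = \frac{\pi \left(121 \omega^{2} + 33 \left|{\omega}\right| + 3\right) e^{- 11 \left|{\omega}\right|}}{161051}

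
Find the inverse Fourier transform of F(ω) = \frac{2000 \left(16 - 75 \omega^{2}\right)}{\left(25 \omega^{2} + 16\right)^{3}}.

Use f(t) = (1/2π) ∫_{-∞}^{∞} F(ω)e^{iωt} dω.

f(t) = t^{2} e^{- \frac{4 \left|{t}\right|}{5}}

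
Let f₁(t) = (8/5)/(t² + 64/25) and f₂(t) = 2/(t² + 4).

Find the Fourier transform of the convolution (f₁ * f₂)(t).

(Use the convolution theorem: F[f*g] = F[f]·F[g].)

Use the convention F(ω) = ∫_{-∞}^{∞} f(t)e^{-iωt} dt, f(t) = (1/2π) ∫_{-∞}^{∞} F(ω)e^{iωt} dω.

F[f₁*f₂](ω) = \pi^{2} e^{- \frac{18 \left|{\omega}\right|}{5}}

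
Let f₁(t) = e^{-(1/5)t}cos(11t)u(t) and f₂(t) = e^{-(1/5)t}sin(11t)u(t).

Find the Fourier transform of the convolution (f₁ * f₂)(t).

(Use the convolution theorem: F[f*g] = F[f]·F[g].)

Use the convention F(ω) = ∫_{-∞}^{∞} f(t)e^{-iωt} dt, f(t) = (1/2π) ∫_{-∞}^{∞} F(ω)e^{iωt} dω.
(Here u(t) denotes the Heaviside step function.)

F[f₁*f₂](ω) = \frac{1375 \left(5 i \omega + 1\right)}{\left(\left(5 i \omega + 1\right)^{2} + 3025\right)^{2}}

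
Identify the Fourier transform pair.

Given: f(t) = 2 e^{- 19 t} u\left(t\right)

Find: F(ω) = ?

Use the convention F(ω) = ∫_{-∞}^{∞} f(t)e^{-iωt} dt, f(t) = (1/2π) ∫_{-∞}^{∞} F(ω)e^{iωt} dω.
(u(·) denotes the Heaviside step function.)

F(ω) = \frac{2}{i \omega + 19}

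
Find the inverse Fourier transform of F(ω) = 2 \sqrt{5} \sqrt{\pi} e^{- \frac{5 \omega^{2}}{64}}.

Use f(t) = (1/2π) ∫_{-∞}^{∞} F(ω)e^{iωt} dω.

f(t) = 8 e^{- \frac{16 t^{2}}{5}}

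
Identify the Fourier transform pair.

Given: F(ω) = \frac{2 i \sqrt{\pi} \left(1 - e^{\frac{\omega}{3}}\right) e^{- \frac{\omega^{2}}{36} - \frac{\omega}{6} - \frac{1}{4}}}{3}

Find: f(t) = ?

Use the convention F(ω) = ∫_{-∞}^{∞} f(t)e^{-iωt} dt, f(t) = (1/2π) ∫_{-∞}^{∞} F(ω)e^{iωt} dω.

f(t) = 4 e^{- 9 t^{2}} \sin{\left(3 t \right)}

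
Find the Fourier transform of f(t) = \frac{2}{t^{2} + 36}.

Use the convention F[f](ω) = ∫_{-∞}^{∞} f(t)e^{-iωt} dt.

F(ω) = \frac{\pi e^{- 6 \left|{\omega}\right|}}{3}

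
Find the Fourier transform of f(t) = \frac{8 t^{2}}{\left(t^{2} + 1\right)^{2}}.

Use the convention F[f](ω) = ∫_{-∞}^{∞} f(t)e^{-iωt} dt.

F(ω) = 4 \pi \left(1 - \left|{\omega}\right|\right) e^{- \left|{\omega}\right|}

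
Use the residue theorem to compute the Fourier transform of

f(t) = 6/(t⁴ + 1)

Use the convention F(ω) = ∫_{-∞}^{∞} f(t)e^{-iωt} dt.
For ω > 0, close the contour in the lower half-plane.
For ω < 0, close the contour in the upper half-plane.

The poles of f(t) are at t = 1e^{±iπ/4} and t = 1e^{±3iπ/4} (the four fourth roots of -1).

Let g(z) = f(z)e^{-iωz}; for large |z| the factor e^{-iωz} decays in the lower half-plane when ω > 0 and in the upper half-plane when ω < 0.

Case ω > 0 (lower half-plane, clockwise contour ⇒ F(ω) = -2πi·ΣRes):
  Res_{z = - \frac{\sqrt{2}}{2} - \frac{\sqrt{2} i}{2}} g(z) = \frac{3 \sqrt{2} i \left(1 - i\right) e^{\frac{\sqrt{2} \omega \left(-1 + i\right)}{2}}}{4}
  Res_{z = \frac{\sqrt{2}}{2} - \frac{\sqrt{2} i}{2}} g(z) = \frac{3 \sqrt{2} i \left(1 + i\right) e^{- \frac{\sqrt{2} \omega \left(1 + i\right)}{2}}}{4}
  F(ω) = -2πi·ΣRes = \frac{3 \sqrt{2} \pi \left(1 - i\right) \left(e^{\sqrt{2} i \omega} + i\right) e^{- \frac{\sqrt{2} \omega \left(1 + i\right)}{2}}}{2} = 6 \pi e^{- \frac{\sqrt{2} \omega}{2}} \sin{\left(\frac{\sqrt{2} \omega}{2} + \frac{\pi}{4} \right)}

Case ω < 0 (upper half-plane, counterclockwise contour ⇒ F(ω) = +2πi·ΣRes):
  Res_{z = \frac{\sqrt{2}}{2} + \frac{\sqrt{2} i}{2}} g(z) = \frac{3 \sqrt{2} i \left(-1 + i\right) e^{\frac{\sqrt{2} \omega \left(1 - i\right)}{2}}}{4}
  Res_{z = - \frac{\sqrt{2}}{2} + \frac{\sqrt{2} i}{2}} g(z) = \frac{3 \sqrt{2} \left(1 - i\right) e^{\frac{\sqrt{2} \omega \left(1 + i\right)}{2}}}{4}
  F(ω) = 2πi·ΣRes = - \frac{3 \sqrt{2} i \pi \left(i \left(1 - i\right) e^{\frac{\sqrt{2} \omega \left(1 - i\right)}{2}} - \left(1 - i\right) e^{\frac{\sqrt{2} \omega \left(1 + i\right)}{2}}\right)}{2} = 6 \pi e^{\frac{\sqrt{2} \omega}{2}} \cos{\left(\frac{\sqrt{2} \omega}{2} + \frac{\pi}{4} \right)}

Both cases combine into a single formula in |ω|:

F(ω) = 6 \pi e^{- \frac{\sqrt{2} \left|{\omega}\right|}{2}} \sin{\left(\frac{\sqrt{2} \left|{\omega}\right|}{2} + \frac{\pi}{4} \right)}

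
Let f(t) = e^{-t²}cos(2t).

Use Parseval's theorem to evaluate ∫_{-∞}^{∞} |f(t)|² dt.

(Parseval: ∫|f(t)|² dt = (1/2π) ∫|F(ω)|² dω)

∫|f(t)|² dt = \frac{\sqrt{2} \sqrt{\pi} \left(1 + e^{2}\right)}{4 e^{2}}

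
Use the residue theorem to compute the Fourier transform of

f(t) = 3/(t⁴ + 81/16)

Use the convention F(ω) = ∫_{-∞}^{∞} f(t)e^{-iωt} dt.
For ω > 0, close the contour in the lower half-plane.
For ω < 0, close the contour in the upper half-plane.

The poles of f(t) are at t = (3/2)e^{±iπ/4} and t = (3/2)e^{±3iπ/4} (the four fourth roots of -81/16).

Let g(z) = f(z)e^{-iωz}; for large |z| the factor e^{-iωz} decays in the lower half-plane when ω > 0 and in the upper half-plane when ω < 0.

Case ω > 0 (lower half-plane, clockwise contour ⇒ F(ω) = -2πi·ΣRes):
  Res_{z = - \frac{3 \sqrt{2}}{4} - \frac{3 \sqrt{2} i}{4}} g(z) = \frac{\sqrt{2} \left(1 + i\right) e^{\frac{3 \sqrt{2} \omega \left(-1 + i\right)}{4}}}{9}
  Res_{z = \frac{3 \sqrt{2}}{4} - \frac{3 \sqrt{2} i}{4}} g(z) = \frac{\sqrt{2} \left(-1 + i\right) e^{- \frac{3 \sqrt{2} \omega \left(1 + i\right)}{4}}}{9}
  F(ω) = -2πi·ΣRes = \frac{2 \sqrt{2} \pi \left(\left(1 - i\right) e^{\frac{3 \sqrt{2} i \omega}{2}} + 1 + i\right) e^{- \frac{3 \sqrt{2} \omega \left(1 + i\right)}{4}}}{9} = \frac{8 \pi e^{- \frac{3 \sqrt{2} \omega}{4}} \sin{\left(\frac{3 \sqrt{2} \omega}{4} + \frac{\pi}{4} \right)}}{9}

Case ω < 0 (upper half-plane, counterclockwise contour ⇒ F(ω) = +2πi·ΣRes):
  Res_{z = \frac{3 \sqrt{2}}{4} + \frac{3 \sqrt{2} i}{4}} g(z) = - \frac{\sqrt{2} \left(1 + i\right) e^{\frac{3 \sqrt{2} \omega \left(1 - i\right)}{4}}}{9}
  Res_{z = - \frac{3 \sqrt{2}}{4} + \frac{3 \sqrt{2} i}{4}} g(z) = \frac{\sqrt{2} \left(1 - i\right) e^{\frac{3 \sqrt{2} \omega \left(1 + i\right)}{4}}}{9}
  F(ω) = 2πi·ΣRes = - \frac{2 \sqrt{2} i \pi \left(\left(1 + i\right) e^{\frac{3 \sqrt{2} \omega \left(1 - i\right)}{4}} - \left(1 - i\right) e^{\frac{3 \sqrt{2} \omega \left(1 + i\right)}{4}}\right)}{9} = \frac{8 \pi e^{\frac{3 \sqrt{2} \omega}{4}} \cos{\left(\frac{3 \sqrt{2} \omega}{4} + \frac{\pi}{4} \right)}}{9}

Both cases combine into a single formula in |ω|:

F(ω) = \frac{8 \pi e^{- \frac{3 \sqrt{2} \left|{\omega}\right|}{4}} \sin{\left(\frac{3 \sqrt{2} \left|{\omega}\right|}{4} + \frac{\pi}{4} \right)}}{9}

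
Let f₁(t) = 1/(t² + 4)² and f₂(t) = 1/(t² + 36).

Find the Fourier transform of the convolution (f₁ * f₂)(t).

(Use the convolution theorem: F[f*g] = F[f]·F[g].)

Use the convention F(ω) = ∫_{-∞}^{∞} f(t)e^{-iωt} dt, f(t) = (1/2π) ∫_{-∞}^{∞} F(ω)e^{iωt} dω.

F[f₁*f₂](ω) = \frac{\pi^{2} \left(2 \left|{\omega}\right| + 1\right) e^{- 8 \left|{\omega}\right|}}{96}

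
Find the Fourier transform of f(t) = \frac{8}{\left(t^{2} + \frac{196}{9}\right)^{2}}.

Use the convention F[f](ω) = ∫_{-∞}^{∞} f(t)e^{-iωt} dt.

F(ω) = \frac{9 \pi \left(14 \left|{\omega}\right| + 3\right) e^{- \frac{14 \left|{\omega}\right|}{3}}}{686}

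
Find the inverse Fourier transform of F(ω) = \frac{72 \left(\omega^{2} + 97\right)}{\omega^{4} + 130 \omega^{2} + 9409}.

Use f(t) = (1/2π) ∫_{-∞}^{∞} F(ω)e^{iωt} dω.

f(t) = 4 e^{- 9 \left|{t}\right|} \cos{\left(4 \left|{t}\right| \right)}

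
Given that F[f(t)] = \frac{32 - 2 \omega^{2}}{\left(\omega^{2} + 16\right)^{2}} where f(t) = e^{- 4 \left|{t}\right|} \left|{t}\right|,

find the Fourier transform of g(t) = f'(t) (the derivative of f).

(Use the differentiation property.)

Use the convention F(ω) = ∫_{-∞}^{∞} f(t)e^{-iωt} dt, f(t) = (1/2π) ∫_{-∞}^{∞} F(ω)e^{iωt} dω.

F[g](ω) = - \frac{2 i \omega \left(\omega^{2} - 16\right)}{\left(\omega^{2} + 16\right)^{2}}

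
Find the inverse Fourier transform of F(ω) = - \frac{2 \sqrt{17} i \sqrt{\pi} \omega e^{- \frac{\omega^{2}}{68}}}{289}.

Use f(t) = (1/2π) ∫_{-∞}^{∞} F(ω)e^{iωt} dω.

f(t) = 4 t e^{- 17 t^{2}}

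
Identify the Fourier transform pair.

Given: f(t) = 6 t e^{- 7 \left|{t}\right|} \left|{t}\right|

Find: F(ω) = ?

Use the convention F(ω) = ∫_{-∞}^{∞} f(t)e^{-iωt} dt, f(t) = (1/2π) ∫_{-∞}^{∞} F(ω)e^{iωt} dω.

F(ω) = \frac{24 i \omega \left(\omega^{2} - 147\right)}{\left(\omega^{2} + 49\right)^{3}}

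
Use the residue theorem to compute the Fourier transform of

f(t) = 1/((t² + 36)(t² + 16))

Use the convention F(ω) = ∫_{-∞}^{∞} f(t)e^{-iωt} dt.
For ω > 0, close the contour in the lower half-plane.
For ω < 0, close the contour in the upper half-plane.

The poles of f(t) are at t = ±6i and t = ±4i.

Let g(z) = f(z)e^{-iωz}; for large |z| the factor e^{-iωz} decays in the lower half-plane when ω > 0 and in the upper half-plane when ω < 0.

Case ω > 0 (lower half-plane, clockwise contour ⇒ F(ω) = -2πi·ΣRes):
  Res_{z = - 6 i} g(z) = - \frac{i e^{- 6 \omega}}{240}
  Res_{z = - 4 i} g(z) = \frac{i e^{- 4 \omega}}{160}
  F(ω) = -2πi·ΣRes = \frac{\pi \left(3 e^{2 \omega} - 2\right) e^{- 6 \omega}}{240}

Case ω < 0 (upper half-plane, counterclockwise contour ⇒ F(ω) = +2πi·ΣRes):
  Res_{z = 6 i} g(z) = \frac{i e^{6 \omega}}{240}
  Res_{z = 4 i} g(z) = - \frac{i e^{4 \omega}}{160}
  F(ω) = 2πi·ΣRes = \frac{\pi \left(3 - 2 e^{2 \omega}\right) e^{4 \omega}}{240}

Both cases combine into a single formula in |ω|:

F(ω) = \frac{\pi \left(3 e^{2 \left|{\omega}\right|} - 2\right) e^{- 6 \left|{\omega}\right|}}{240}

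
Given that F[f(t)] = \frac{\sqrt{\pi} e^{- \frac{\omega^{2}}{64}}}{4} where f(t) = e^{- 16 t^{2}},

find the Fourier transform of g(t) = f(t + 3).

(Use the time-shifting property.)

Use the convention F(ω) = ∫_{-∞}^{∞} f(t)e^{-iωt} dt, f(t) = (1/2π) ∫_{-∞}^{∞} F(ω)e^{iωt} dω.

F[g](ω) = \frac{\sqrt{\pi} e^{\frac{\omega \left(- \omega + 192 i\right)}{64}}}{4}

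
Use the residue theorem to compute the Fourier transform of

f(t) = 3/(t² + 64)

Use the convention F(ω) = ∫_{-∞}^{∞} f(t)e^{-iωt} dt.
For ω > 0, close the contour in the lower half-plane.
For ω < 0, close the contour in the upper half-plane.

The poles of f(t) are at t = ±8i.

Let g(z) = f(z)e^{-iωz}; for large |z| the factor e^{-iωz} decays in the lower half-plane when ω > 0 and in the upper half-plane when ω < 0.

Case ω > 0 (lower half-plane, clockwise contour ⇒ F(ω) = -2πi·ΣRes):
  Res_{z = - 8 i} g(z) = \frac{3 i e^{- 8 \omega}}{16}
  F(ω) = -2πi·ΣRes = \frac{3 \pi e^{- 8 \omega}}{8}

Case ω < 0 (upper half-plane, counterclockwise contour ⇒ F(ω) = +2πi·ΣRes):
  Res_{z = 8 i} g(z) = - \frac{3 i e^{8 \omega}}{16}
  F(ω) = 2πi·ΣRes = \frac{3 \pi e^{8 \omega}}{8}

Both cases combine into a single formula in |ω|:

F(ω) = \frac{3 \pi e^{- 8 \left|{\omega}\right|}}{8}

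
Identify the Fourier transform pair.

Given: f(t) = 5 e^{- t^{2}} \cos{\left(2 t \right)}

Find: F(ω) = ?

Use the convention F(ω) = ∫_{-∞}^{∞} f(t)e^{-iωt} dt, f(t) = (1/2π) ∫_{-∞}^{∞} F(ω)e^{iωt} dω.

F(ω) = \frac{5 \sqrt{\pi} \left(e^{2 \omega} + 1\right) e^{- \frac{\omega^{2}}{4} - \omega - 1}}{2}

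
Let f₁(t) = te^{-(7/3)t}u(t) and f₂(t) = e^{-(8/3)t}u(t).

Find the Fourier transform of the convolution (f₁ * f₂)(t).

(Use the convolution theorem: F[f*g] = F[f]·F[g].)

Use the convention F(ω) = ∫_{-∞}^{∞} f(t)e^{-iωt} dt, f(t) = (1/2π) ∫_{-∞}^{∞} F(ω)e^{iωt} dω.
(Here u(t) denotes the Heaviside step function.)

F[f₁*f₂](ω) = \frac{27}{\left(3 i \omega + 7\right)^{2} \left(3 i \omega + 8\right)}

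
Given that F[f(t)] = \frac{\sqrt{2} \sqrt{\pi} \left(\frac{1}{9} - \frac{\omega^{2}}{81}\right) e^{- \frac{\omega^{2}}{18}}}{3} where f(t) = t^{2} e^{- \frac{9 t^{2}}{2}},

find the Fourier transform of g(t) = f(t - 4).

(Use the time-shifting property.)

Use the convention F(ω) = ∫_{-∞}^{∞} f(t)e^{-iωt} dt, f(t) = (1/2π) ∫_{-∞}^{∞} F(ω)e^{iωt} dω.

F[g](ω) = \frac{\sqrt{2} \sqrt{\pi} \left(9 - \omega^{2}\right) e^{- \frac{\omega \left(\omega + 72 i\right)}{18}}}{243}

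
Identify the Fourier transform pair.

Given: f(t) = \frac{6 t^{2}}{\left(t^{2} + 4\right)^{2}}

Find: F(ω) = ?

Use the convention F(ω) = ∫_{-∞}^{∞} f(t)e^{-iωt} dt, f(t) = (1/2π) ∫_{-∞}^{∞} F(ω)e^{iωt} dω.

F(ω) = \frac{3 \pi \left(1 - 2 \left|{\omega}\right|\right) e^{- 2 \left|{\omega}\right|}}{2}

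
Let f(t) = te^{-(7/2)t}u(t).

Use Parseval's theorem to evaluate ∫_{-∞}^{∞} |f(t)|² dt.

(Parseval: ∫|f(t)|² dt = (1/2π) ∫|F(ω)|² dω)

∫|f(t)|² dt = \frac{2}{343}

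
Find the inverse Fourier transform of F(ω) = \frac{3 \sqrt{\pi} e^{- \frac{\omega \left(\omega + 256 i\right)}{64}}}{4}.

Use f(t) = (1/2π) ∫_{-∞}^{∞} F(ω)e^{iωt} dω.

f(t) = 3 e^{- 16 \left(t - 4\right)^{2}}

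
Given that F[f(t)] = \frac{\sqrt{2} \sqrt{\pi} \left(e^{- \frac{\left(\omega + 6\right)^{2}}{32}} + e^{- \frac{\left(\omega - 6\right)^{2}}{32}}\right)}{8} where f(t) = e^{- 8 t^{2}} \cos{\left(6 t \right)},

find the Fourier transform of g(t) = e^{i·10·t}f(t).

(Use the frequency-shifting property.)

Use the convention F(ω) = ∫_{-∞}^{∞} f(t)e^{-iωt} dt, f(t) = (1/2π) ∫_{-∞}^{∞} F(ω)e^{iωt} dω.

F[g](ω) = \frac{\sqrt{2} \sqrt{\pi} \left(e^{\frac{\omega}{4} + 8} + e^{\omega + \frac{1}{2}}\right) e^{- \frac{\omega^{2}}{32} - \frac{17}{2}}}{8}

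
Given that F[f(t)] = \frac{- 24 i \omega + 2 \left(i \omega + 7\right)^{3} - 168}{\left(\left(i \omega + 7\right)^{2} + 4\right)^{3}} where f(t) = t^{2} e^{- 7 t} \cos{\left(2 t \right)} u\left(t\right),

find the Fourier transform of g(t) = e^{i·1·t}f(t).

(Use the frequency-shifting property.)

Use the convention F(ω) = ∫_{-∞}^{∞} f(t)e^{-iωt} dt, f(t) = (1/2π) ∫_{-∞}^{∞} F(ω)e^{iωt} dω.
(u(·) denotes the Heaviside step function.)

F[g](ω) = \frac{2 \left(12 i \left(1 - \omega\right) + \left(i \left(\omega - 1\right) + 7\right)^{3} - 84\right)}{\left(\left(i \left(\omega - 1\right) + 7\right)^{2} + 4\right)^{3}}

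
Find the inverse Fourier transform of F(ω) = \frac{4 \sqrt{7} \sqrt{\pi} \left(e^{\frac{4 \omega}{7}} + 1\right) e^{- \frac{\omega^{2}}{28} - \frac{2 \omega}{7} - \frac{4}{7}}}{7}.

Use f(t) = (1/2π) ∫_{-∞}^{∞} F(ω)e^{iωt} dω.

f(t) = 8 e^{- 7 t^{2}} \cos{\left(4 t \right)}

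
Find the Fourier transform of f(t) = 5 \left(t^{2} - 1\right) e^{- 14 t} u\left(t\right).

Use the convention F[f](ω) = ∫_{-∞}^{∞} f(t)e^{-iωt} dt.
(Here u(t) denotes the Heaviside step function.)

F(ω) = \frac{5 \left(2 i \omega - \left(i \omega + 14\right)^{3} + 28\right)}{\left(i \omega + 14\right)^{4}}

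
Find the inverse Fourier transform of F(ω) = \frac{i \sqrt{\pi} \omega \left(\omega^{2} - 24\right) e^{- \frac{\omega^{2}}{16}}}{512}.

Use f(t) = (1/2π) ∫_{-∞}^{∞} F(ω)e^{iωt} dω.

f(t) = 2 t^{3} e^{- 4 t^{2}}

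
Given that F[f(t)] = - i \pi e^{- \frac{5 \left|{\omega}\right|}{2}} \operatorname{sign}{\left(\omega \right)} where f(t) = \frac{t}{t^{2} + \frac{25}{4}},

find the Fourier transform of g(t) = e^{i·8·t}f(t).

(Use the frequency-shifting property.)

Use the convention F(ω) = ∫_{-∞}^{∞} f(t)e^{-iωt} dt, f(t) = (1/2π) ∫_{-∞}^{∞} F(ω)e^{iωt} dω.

F[g](ω) = - i \pi e^{- \frac{5 \left|{\omega - 8}\right|}{2}} \operatorname{sign}{\left(\omega - 8 \right)}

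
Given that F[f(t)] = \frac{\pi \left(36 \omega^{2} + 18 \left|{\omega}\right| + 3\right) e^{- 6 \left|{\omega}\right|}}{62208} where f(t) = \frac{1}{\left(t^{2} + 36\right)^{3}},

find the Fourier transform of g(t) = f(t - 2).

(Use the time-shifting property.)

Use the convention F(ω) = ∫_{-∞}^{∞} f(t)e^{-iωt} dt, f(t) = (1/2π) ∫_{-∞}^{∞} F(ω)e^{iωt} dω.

F[g](ω) = \frac{\pi \left(12 \omega^{2} + 6 \left|{\omega}\right| + 1\right) e^{- 2 i \omega - 6 \left|{\omega}\right|}}{20736}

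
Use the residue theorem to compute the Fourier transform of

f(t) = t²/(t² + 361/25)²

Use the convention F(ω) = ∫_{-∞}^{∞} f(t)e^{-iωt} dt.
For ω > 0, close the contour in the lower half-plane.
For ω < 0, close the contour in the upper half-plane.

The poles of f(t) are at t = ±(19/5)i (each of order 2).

Let g(z) = f(z)e^{-iωz}; for large |z| the factor e^{-iωz} decays in the lower half-plane when ω > 0 and in the upper half-plane when ω < 0.

Case ω > 0 (lower half-plane, clockwise contour ⇒ F(ω) = -2πi·ΣRes):
  Res_{z = - \frac{19 i}{5}} g(z) = \frac{i \left(5 - 19 \omega\right) e^{- \frac{19 \omega}{5}}}{76} (pole of order 2)
  F(ω) = -2πi·ΣRes = \frac{\pi \left(5 - 19 \omega\right) e^{- \frac{19 \omega}{5}}}{38}

Case ω < 0 (upper half-plane, counterclockwise contour ⇒ F(ω) = +2πi·ΣRes):
  Res_{z = \frac{19 i}{5}} g(z) = \frac{i \left(- 19 \omega - 5\right) e^{\frac{19 \omega}{5}}}{76} (pole of order 2)
  F(ω) = 2πi·ΣRes = \frac{\pi \left(19 \omega + 5\right) e^{\frac{19 \omega}{5}}}{38}

Both cases combine into a single formula in |ω|:

F(ω) = \frac{\pi \left(5 - 19 \left|{\omega}\right|\right) e^{- \frac{19 \left|{\omega}\right|}{5}}}{38}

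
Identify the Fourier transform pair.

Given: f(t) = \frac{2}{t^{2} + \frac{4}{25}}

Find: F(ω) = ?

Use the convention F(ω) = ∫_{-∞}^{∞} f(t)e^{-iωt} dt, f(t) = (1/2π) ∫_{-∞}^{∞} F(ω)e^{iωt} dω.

F(ω) = 5 \pi e^{- \frac{2 \left|{\omega}\right|}{5}}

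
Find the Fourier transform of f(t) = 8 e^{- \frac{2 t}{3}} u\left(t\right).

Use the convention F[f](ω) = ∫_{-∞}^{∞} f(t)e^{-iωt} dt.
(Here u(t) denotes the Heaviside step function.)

F(ω) = \frac{24}{3 i \omega + 2}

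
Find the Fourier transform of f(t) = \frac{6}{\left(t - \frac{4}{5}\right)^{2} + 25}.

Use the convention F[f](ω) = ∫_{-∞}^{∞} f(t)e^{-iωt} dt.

F(ω) = \frac{6 \pi e^{- \frac{4 i \omega}{5} - 5 \left|{\omega}\right|}}{5}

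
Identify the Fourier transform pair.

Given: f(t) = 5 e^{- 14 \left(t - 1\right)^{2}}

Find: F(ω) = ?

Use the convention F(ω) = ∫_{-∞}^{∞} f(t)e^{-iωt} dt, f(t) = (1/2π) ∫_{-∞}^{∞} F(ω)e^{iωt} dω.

F(ω) = \frac{5 \sqrt{14} \sqrt{\pi} e^{- \omega \left(\frac{\omega}{56} + i\right)}}{14}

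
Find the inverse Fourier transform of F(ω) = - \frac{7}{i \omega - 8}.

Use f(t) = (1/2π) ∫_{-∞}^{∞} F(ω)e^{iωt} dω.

f(t) = 7 e^{8 t} u\left(- t\right)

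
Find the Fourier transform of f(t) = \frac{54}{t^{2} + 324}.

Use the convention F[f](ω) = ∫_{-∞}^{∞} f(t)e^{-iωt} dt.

F(ω) = 3 \pi e^{- 18 \left|{\omega}\right|}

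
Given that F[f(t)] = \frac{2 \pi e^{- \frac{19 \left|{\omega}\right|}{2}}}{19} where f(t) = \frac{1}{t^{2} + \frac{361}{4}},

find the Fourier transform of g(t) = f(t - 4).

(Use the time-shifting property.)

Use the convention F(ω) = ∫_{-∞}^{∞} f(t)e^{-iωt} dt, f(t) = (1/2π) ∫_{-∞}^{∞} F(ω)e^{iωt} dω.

F[g](ω) = \frac{2 \pi e^{- 4 i \omega - \frac{19 \left|{\omega}\right|}{2}}}{19}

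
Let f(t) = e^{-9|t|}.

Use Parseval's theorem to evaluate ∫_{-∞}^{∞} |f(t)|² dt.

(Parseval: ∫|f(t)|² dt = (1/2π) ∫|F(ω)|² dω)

∫|f(t)|² dt = \frac{1}{9}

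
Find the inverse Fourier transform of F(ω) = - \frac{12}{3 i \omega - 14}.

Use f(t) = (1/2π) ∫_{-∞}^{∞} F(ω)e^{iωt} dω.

f(t) = 4 e^{\frac{14 t}{3}} u\left(- t\right)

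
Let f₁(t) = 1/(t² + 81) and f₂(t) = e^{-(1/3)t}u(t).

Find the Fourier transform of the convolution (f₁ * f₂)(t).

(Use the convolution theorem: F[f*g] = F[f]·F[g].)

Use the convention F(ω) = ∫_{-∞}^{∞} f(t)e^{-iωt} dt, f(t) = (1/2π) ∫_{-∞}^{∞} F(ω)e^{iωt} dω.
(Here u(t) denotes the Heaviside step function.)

F[f₁*f₂](ω) = \frac{\pi e^{- 9 \left|{\omega}\right|}}{3 \left(3 i \omega + 1\right)}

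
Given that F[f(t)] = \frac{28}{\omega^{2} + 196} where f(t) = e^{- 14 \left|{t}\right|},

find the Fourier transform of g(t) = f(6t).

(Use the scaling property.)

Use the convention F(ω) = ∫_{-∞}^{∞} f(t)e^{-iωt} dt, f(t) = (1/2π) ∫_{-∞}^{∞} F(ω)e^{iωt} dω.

F[g](ω) = \frac{168}{\omega^{2} + 7056}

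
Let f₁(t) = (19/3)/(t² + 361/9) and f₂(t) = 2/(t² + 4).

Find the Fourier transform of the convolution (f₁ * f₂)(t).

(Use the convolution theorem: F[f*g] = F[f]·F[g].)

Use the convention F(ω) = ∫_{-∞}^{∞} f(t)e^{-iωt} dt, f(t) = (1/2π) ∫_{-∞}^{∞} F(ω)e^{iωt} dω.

F[f₁*f₂](ω) = \pi^{2} e^{- \frac{25 \left|{\omega}\right|}{3}}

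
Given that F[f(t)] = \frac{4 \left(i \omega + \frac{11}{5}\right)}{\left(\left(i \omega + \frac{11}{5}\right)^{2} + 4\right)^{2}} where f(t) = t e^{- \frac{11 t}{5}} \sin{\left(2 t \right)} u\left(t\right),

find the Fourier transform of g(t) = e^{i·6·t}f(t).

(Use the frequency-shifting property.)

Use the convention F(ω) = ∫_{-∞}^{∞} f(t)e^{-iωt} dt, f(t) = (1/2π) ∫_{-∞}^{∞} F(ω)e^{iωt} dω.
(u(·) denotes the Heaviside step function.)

F[g](ω) = \frac{500 \left(5 i \left(\omega - 6\right) + 11\right)}{\left(\left(5 i \left(\omega - 6\right) + 11\right)^{2} + 100\right)^{2}}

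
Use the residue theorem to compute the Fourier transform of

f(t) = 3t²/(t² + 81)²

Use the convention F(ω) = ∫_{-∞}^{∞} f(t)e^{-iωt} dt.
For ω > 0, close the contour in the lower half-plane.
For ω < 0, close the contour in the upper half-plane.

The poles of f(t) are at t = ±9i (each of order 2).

Let g(z) = f(z)e^{-iωz}; for large |z| the factor e^{-iωz} decays in the lower half-plane when ω > 0 and in the upper half-plane when ω < 0.

Case ω > 0 (lower half-plane, clockwise contour ⇒ F(ω) = -2πi·ΣRes):
  Res_{z = - 9 i} g(z) = \frac{i \left(1 - 9 \omega\right) e^{- 9 \omega}}{12} (pole of order 2)
  F(ω) = -2πi·ΣRes = \frac{\pi \left(1 - 9 \omega\right) e^{- 9 \omega}}{6}

Case ω < 0 (upper half-plane, counterclockwise contour ⇒ F(ω) = +2πi·ΣRes):
  Res_{z = 9 i} g(z) = \frac{i \left(- 9 \omega - 1\right) e^{9 \omega}}{12} (pole of order 2)
  F(ω) = 2πi·ΣRes = \frac{\pi \left(9 \omega + 1\right) e^{9 \omega}}{6}

Both cases combine into a single formula in |ω|:

F(ω) = \frac{\pi \left(1 - 9 \left|{\omega}\right|\right) e^{- 9 \left|{\omega}\right|}}{6}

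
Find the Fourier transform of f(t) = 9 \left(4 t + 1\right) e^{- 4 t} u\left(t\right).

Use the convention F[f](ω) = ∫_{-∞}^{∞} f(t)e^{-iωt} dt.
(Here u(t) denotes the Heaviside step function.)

F(ω) = \frac{9 \left(- i \omega - 8\right)}{\omega^{2} - 8 i \omega - 16}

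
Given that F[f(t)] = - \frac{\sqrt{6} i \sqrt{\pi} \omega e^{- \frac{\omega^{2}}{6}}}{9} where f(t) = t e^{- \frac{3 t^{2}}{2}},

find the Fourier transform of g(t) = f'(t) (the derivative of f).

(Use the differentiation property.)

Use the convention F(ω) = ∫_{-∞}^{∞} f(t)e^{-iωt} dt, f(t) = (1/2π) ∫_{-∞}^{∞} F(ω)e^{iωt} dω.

F[g](ω) = \frac{\sqrt{6} \sqrt{\pi} \omega^{2} e^{- \frac{\omega^{2}}{6}}}{9}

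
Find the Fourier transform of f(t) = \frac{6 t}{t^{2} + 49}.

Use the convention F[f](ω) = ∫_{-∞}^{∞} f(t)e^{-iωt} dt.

F(ω) = - 6 i \pi e^{- 7 \left|{\omega}\right|} \operatorname{sign}{\left(\omega \right)}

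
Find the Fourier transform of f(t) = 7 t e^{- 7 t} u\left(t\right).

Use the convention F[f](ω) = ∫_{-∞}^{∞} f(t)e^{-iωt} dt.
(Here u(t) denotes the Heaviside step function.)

F(ω) = \frac{7}{\left(i \omega + 7\right)^{2}}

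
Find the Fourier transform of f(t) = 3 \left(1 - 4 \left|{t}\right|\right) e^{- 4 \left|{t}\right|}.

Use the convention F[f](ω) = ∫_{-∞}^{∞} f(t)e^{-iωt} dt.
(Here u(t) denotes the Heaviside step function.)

F(ω) = \frac{48 \omega^{2}}{\left(\omega^{2} + 16\right)^{2}}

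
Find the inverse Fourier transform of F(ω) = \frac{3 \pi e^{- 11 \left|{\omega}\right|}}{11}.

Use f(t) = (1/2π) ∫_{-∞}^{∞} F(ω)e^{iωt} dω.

f(t) = \frac{3}{t^{2} + 121}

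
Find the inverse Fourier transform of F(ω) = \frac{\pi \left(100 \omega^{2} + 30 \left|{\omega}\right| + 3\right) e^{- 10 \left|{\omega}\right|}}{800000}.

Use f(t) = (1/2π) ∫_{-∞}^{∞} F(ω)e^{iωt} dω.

f(t) = \frac{1}{\left(t^{2} + 100\right)^{3}}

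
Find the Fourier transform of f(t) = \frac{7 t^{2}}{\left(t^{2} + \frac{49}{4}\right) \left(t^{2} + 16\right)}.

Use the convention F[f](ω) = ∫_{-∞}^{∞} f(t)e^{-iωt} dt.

F(ω) = \frac{112 \pi e^{- 4 \left|{\omega}\right|}}{15} - \frac{98 \pi e^{- \frac{7 \left|{\omega}\right|}{2}}}{15}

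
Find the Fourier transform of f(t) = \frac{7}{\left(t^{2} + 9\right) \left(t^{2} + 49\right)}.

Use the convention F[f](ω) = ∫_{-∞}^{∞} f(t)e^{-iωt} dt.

F(ω) = \frac{\pi \left(7 e^{4 \left|{\omega}\right|} - 3\right) e^{- 7 \left|{\omega}\right|}}{120}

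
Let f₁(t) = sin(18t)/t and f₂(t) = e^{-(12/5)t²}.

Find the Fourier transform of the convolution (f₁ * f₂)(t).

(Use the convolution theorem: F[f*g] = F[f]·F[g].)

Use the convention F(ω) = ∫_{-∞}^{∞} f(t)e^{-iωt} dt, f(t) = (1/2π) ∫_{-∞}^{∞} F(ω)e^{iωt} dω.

F[f₁*f₂](ω) = \begin{cases} \frac{\sqrt{15} \pi^{\frac{3}{2}} e^{- \frac{5 \omega^{2}}{48}}}{6} & \text{for}\: \omega > -18 \wedge \omega < 18 \\0 & \text{otherwise} \end{cases}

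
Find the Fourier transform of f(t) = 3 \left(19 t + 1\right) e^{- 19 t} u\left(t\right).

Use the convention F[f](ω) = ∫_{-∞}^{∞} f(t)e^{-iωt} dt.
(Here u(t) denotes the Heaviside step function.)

F(ω) = \frac{3 \left(- i \omega - 38\right)}{\omega^{2} - 38 i \omega - 361}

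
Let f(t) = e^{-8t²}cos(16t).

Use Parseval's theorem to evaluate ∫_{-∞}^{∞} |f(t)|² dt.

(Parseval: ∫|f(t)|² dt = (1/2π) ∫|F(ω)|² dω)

∫|f(t)|² dt = \frac{\sqrt{\pi} \left(1 + e^{16}\right)}{8 e^{16}}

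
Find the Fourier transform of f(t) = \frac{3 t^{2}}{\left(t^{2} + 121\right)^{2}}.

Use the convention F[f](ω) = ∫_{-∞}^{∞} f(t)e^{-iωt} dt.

F(ω) = \frac{3 \pi \left(1 - 11 \left|{\omega}\right|\right) e^{- 11 \left|{\omega}\right|}}{22}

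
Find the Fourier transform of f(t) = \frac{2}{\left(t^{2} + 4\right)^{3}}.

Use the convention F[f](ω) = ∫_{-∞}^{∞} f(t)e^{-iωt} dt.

F(ω) = \frac{\pi \left(4 \omega^{2} + 6 \left|{\omega}\right| + 3\right) e^{- 2 \left|{\omega}\right|}}{128}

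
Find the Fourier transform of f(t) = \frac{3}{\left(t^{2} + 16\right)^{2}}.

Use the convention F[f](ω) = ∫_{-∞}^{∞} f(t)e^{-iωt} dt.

F(ω) = \frac{3 \pi \left(4 \left|{\omega}\right| + 1\right) e^{- 4 \left|{\omega}\right|}}{128}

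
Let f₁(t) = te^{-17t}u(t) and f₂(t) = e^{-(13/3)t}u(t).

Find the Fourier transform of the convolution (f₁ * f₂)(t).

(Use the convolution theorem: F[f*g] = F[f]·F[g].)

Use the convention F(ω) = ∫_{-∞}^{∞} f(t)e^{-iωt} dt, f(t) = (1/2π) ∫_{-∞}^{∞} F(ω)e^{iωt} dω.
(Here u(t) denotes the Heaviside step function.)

F[f₁*f₂](ω) = \frac{3}{\left(i \omega + 17\right)^{2} \left(3 i \omega + 13\right)}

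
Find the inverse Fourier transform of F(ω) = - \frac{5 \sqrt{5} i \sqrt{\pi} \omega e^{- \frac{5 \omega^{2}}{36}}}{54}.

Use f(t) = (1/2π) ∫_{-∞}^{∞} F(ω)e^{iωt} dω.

f(t) = t e^{- \frac{9 t^{2}}{5}}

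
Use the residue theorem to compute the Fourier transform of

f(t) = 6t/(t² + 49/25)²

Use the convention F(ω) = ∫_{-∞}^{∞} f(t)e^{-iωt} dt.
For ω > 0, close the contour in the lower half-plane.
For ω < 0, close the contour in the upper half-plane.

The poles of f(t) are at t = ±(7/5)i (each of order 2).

Let g(z) = f(z)e^{-iωz}; for large |z| the factor e^{-iωz} decays in the lower half-plane when ω > 0 and in the upper half-plane when ω < 0.

Case ω > 0 (lower half-plane, clockwise contour ⇒ F(ω) = -2πi·ΣRes):
  Res_{z = - \frac{7 i}{5}} g(z) = \frac{15 \omega e^{- \frac{7 \omega}{5}}}{14} (pole of order 2)
  F(ω) = -2πi·ΣRes = - \frac{15 i \pi \omega e^{- \frac{7 \omega}{5}}}{7}

Case ω < 0 (upper half-plane, counterclockwise contour ⇒ F(ω) = +2πi·ΣRes):
  Res_{z = \frac{7 i}{5}} g(z) = - \frac{15 \omega e^{\frac{7 \omega}{5}}}{14} (pole of order 2)
  F(ω) = 2πi·ΣRes = - \frac{15 i \pi \omega e^{\frac{7 \omega}{5}}}{7}

Both cases combine into a single formula in |ω|:

F(ω) = - \frac{15 i \pi \omega e^{- \frac{7 \left|{\omega}\right|}{5}}}{7}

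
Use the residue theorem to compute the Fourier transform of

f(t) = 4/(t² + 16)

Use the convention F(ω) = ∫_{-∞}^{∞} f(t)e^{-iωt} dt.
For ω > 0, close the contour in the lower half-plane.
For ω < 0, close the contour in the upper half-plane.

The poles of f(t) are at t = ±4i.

Let g(z) = f(z)e^{-iωz}; for large |z| the factor e^{-iωz} decays in the lower half-plane when ω > 0 and in the upper half-plane when ω < 0.

Case ω > 0 (lower half-plane, clockwise contour ⇒ F(ω) = -2πi·ΣRes):
  Res_{z = - 4 i} g(z) = \frac{i e^{- 4 \omega}}{2}
  F(ω) = -2πi·ΣRes = \pi e^{- 4 \omega}

Case ω < 0 (upper half-plane, counterclockwise contour ⇒ F(ω) = +2πi·ΣRes):
  Res_{z = 4 i} g(z) = - \frac{i e^{4 \omega}}{2}
  F(ω) = 2πi·ΣRes = \pi e^{4 \omega}

Both cases combine into a single formula in |ω|:

F(ω) = \pi e^{- 4 \left|{\omega}\right|}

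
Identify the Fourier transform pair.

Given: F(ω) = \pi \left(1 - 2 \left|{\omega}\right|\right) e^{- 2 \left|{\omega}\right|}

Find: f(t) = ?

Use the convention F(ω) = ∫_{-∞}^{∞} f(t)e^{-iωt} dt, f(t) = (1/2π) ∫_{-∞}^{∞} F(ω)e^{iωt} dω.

f(t) = \frac{4 t^{2}}{\left(t^{2} + 4\right)^{2}}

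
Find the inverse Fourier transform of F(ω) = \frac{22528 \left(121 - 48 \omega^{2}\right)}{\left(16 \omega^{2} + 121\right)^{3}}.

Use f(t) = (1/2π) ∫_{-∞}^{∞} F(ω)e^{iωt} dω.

f(t) = 8 t^{2} e^{- \frac{11 \left|{t}\right|}{4}}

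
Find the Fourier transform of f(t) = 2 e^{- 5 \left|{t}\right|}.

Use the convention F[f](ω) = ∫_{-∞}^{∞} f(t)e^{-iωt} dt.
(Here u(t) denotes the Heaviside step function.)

F(ω) = \frac{20}{\omega^{2} + 25}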